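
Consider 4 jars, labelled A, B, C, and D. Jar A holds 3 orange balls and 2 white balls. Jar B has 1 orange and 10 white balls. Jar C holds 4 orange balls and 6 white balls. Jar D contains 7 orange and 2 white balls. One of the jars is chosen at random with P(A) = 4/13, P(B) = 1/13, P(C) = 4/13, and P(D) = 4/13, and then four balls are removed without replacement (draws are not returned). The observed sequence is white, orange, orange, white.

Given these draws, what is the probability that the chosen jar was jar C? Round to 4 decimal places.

The likelihood of the observed sequence under each hypothesis: P(data | jar A) = (2/5)(3/4)(2/3)(1/2) = 0.1; P(data | jar B) = (10/11)(1/10)(0/9) = 0; P(data | jar C) = (6/10)(4/9)(3/8)(5/7) = 0.071429; P(data | jar D) = (2/9)(7/8)(6/7)(1/6) = 0.027778.
Weighting by the prior gives 4/13 · 0.1 = 0.030769, 1/13 · 0 = 0, 4/13 · 0.071429 = 0.021978, 4/13 · 0.027778 = 0.008547; with total 0.061294.
Therefore the posterior P(jar C | data) = (0.021978) / (0.061294) = 0.35857.

0.3586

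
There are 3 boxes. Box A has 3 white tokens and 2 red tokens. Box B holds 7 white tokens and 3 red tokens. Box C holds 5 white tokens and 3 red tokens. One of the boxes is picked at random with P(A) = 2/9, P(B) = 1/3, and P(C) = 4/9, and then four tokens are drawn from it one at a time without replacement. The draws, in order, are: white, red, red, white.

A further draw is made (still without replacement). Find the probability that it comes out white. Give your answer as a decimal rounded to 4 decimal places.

Compute the likelihood of the observed sequence for each case: P(data | box A) = (3/5)(2/4)(1/3)(2/2) = 0.1; P(data | box B) = (7/10)(3/9)(2/8)(6/7) = 0.05; P(data | box C) = (5/8)(3/7)(2/6)(4/5) = 0.071429.
The prior-weighted likelihoods are 2/9 · 0.1 = 0.022222, 1/3 · 0.05 = 0.016667, 4/9 · 0.071429 = 0.031746; summing to 0.070635.
The posterior is then P(box A | data) = 0.31461, P(box B | data) = 0.23596, P(box C | data) = 0.44944.
So P(white next | data) = Σ P(white next | H) P(H | data) = (1)(0.31461) + (5/6)(0.23596) + (3/4)(0.44944) = 0.84831.

0.8483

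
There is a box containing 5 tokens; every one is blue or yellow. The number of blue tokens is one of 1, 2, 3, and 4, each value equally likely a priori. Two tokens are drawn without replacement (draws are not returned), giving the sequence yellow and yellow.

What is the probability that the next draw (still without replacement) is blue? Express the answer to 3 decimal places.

Compute the likelihood of the observed sequence for each case: P(data | r = 1) = (4/5)(3/4) = 3/5; P(data | r = 2) = (3/5)(2/4) = 3/10; P(data | r = 3) = (2/5)(1/4) = 1/10; P(data | r = 4) = (1/5)(0/4) = 0.
The prior-weighted likelihoods are 1/4 · 3/5 = 3/20, 1/4 · 3/10 = 3/40, 1/4 · 1/10 = 1/40, 1/4 · 0 = 0; with total 1/4.
Dividing through by the total gives posterior P(r = 1 | data) = 3/5, P(r = 2 | data) = 3/10, P(r = 3 | data) = 1/10, P(r = 4 | data) = 0.
So P(blue next | data) = Σ P(blue next | H) P(H | data) = (1/3)(3/5) + (2/3)(3/10) + (1)(1/10) = 1/2.

0.500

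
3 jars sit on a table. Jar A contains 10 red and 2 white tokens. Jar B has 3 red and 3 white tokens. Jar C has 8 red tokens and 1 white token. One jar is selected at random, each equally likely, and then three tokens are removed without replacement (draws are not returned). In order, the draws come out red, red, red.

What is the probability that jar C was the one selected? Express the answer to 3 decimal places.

0.528

Compute the likelihood of the observed sequence for each case: P(data | jar A) = (10/12)(9/11)(8/10) = 0.54545; P(data | jar B) = (3/6)(2/5)(1/4) = 0.05; P(data | jar C) = (8/9)(7/8)(6/7) = 0.66667.
Multiplying each by its prior: 1/3 · 0.54545 = 0.18182, 1/3 · 0.05 = 0.016667, 1/3 · 0.66667 = 0.22222; these sum to 0.42071.
So P(jar C | data) = (0.22222) / (0.42071) = 0.52821.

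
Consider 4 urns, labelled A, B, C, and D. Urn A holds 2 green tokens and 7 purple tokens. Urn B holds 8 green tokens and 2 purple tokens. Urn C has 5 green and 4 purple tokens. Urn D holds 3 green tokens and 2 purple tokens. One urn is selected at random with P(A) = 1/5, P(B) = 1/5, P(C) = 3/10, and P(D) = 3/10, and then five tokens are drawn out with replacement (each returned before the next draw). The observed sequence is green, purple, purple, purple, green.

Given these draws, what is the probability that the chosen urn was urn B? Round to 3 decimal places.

0.049

Under each hypothesis, the probability of the observed sequence is: P(data | urn A) = (2/9)(7/9)(7/9)(7/9)(2/9) = 0.023235; P(data | urn B) = (8/10)(2/10)(2/10)(2/10)(8/10) = 0.00512; P(data | urn C) = (5/9)(4/9)(4/9)(4/9)(5/9) = 0.027096; P(data | urn D) = (3/5)(2/5)(2/5)(2/5)(3/5) = 0.02304.
Weighting by the prior gives 1/5 · 0.023235 = 0.004647, 1/5 · 0.00512 = 0.001024, 3/10 · 0.027096 = 0.0081288, 3/10 · 0.02304 = 0.006912; with total 0.020712.
By Bayes' rule, P(urn B | data) = (0.001024) / (0.020712) = 0.04944.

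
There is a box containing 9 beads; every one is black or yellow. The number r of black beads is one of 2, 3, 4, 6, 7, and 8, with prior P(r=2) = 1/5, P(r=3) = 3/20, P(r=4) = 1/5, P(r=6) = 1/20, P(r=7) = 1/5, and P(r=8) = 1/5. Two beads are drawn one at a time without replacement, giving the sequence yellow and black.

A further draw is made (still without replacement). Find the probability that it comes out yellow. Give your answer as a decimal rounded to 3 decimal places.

0.491

Under each hypothesis, the probability of the observed sequence is: P(data | r = 2) = (7/9)(2/8) = 7/36; P(data | r = 3) = (6/9)(3/8) = 1/4; P(data | r = 4) = (5/9)(4/8) = 5/18; P(data | r = 6) = (3/9)(6/8) = 1/4; P(data | r = 7) = (2/9)(7/8) = 7/36; P(data | r = 8) = (1/9)(8/8) = 1/9.
Weighting by the prior gives 1/5 · 7/36 = 7/180, 3/20 · 1/4 = 3/80, 1/5 · 5/18 = 1/18, 1/20 · 1/4 = 1/80, 1/5 · 7/36 = 7/180, 1/5 · 1/9 = 1/45; with total 37/180.
The posterior is then P(r = 2 | data) = 0.18919, P(r = 3 | data) = 0.18243, P(r = 4 | data) = 0.27027, P(r = 6 | data) = 0.060811, P(r = 7 | data) = 0.18919, P(r = 8 | data) = 0.10811.
So P(yellow next | data) = Σ P(yellow next | H) P(H | data) = (6/7)(0.18919) + (5/7)(0.18243) + (4/7)(0.27027) + (2/7)(0.060811) + (1/7)(0.18919) + (0)(0.10811) = 0.49131.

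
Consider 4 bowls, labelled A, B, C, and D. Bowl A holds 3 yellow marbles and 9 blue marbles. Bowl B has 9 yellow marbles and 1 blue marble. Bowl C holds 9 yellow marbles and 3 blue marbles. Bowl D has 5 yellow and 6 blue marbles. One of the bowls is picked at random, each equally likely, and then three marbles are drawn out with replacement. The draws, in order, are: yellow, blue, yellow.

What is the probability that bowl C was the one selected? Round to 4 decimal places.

The likelihood of the observed sequence under each hypothesis: P(data | bowl A) = (3/12)(9/12)(3/12) = 0.046875; P(data | bowl B) = (9/10)(1/10)(9/10) = 0.081; P(data | bowl C) = (9/12)(3/12)(9/12) = 0.14062; P(data | bowl D) = (5/11)(6/11)(5/11) = 0.1127.
Weighting by the prior gives 1/4 · 0.046875 = 0.011719, 1/4 · 0.081 = 0.02025, 1/4 · 0.14062 = 0.035156, 1/4 · 0.1127 = 0.028174; summing to 0.095299.
Hence P(bowl C | data) = (0.035156) / (0.095299) = 0.3689.

0.3689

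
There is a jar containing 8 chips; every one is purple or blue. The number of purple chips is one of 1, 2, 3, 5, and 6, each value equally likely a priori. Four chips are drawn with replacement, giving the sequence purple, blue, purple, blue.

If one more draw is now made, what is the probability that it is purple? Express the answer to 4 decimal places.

For each hypothesis, P(data | H) works out to: P(data | r = 1) = (1/8)(7/8)(1/8)(7/8) = 0.011963; P(data | r = 2) = (2/8)(6/8)(2/8)(6/8) = 0.035156; P(data | r = 3) = (3/8)(5/8)(3/8)(5/8) = 0.054932; P(data | r = 5) = (5/8)(3/8)(5/8)(3/8) = 0.054932; P(data | r = 6) = (6/8)(2/8)(6/8)(2/8) = 0.035156.
The prior-weighted likelihoods are 1/5 · 0.011963 = 0.0023926, 1/5 · 0.035156 = 0.0070313, 1/5 · 0.054932 = 0.010986, 1/5 · 0.054932 = 0.010986, 1/5 · 0.035156 = 0.0070313; with total 0.038428.
Normalising, the posterior is P(r = 1 | data) = 0.062262, P(r = 2 | data) = 0.18297, P(r = 3 | data) = 0.2859, P(r = 5 | data) = 0.2859, P(r = 6 | data) = 0.18297.
The predictive probability is P(purple next | data) = (1/8)(0.062262) + (1/4)(0.18297) + (3/8)(0.2859) + (5/8)(0.2859) + (3/4)(0.18297) = 0.47665.

0.4767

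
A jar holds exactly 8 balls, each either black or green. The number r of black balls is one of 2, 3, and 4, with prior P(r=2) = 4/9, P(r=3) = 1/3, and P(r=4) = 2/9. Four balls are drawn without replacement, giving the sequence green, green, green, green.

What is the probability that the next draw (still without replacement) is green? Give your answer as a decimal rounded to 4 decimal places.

0.4383

The likelihood of the observed sequence under each hypothesis: P(data | r = 2) = (6/8)(5/7)(4/6)(3/5) = 3/14; P(data | r = 3) = (5/8)(4/7)(3/6)(2/5) = 1/14; P(data | r = 4) = (4/8)(3/7)(2/6)(1/5) = 1/70.
Multiplying each by its prior: 4/9 · 3/14 = 2/21, 1/3 · 1/14 = 1/42, 2/9 · 1/70 = 1/315; summing to 11/90.
The posterior is then P(r = 2 | data) = 60/77, P(r = 3 | data) = 15/77, P(r = 4 | data) = 2/77.
Averaging over the posterior, P(green next | data) = (1/2)(60/77) + (1/4)(15/77) + (0)(2/77) = 135/308.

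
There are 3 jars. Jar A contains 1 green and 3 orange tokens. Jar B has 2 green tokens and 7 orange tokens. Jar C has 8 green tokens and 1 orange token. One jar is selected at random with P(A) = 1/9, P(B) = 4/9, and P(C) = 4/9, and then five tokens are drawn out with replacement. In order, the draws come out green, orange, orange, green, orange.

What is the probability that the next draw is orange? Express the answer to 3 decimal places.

The likelihood of the observed sequence under each hypothesis: P(data | jar A) = (1/4)(3/4)(3/4)(1/4)(3/4) = 0.026367; P(data | jar B) = (2/9)(7/9)(7/9)(2/9)(7/9) = 0.023235; P(data | jar C) = (8/9)(1/9)(1/9)(8/9)(1/9) = 0.0010838.
Multiplying each by its prior: 1/9 · 0.026367 = 0.0029297, 4/9 · 0.023235 = 0.010327, 4/9 · 0.0010838 = 0.00048171; with total 0.013738.
Normalising, the posterior is P(jar A | data) = 0.21325, P(jar B | data) = 0.75168, P(jar C | data) = 0.035064.
So P(orange next | data) = Σ P(orange next | H) P(H | data) = (3/4)(0.21325) + (7/9)(0.75168) + (1/9)(0.035064) = 0.74848.

0.748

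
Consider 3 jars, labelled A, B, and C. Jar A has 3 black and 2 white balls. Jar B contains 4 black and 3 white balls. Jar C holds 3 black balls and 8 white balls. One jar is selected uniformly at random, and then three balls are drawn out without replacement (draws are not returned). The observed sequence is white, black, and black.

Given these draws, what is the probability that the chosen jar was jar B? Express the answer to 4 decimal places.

For each hypothesis, P(data | H) works out to: P(data | jar A) = (2/5)(3/4)(2/3) = 1/5; P(data | jar B) = (3/7)(4/6)(3/5) = 6/35; P(data | jar C) = (8/11)(3/10)(2/9) = 8/165.
Multiplying each by its prior: 1/3 · 1/5 = 1/15, 1/3 · 6/35 = 2/35, 1/3 · 8/165 = 8/495; these sum to 97/693.
By Bayes' rule, P(jar B | data) = (2/35) / (97/693) = 198/485.

0.4082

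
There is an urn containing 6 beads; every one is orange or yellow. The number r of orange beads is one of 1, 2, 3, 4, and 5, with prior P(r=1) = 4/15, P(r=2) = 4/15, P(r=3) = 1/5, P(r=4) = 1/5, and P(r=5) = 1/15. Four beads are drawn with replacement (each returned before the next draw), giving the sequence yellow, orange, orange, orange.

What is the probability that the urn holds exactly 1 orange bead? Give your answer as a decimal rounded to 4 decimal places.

The likelihood of the observed sequence under each hypothesis: P(data | r = 1) = (5/6)(1/6)(1/6)(1/6) = 0.003858; P(data | r = 2) = (4/6)(2/6)(2/6)(2/6) = 0.024691; P(data | r = 3) = (3/6)(3/6)(3/6)(3/6) = 0.0625; P(data | r = 4) = (2/6)(4/6)(4/6)(4/6) = 0.098765; P(data | r = 5) = (1/6)(5/6)(5/6)(5/6) = 0.096451.
The prior-weighted likelihoods are 4/15 · 0.003858 = 0.0010288, 4/15 · 0.024691 = 0.0065844, 1/5 · 0.0625 = 0.0125, 1/5 · 0.098765 = 0.019753, 1/15 · 0.096451 = 0.00643; with total 0.046296.
Hence P(r = 1 | data) = (0.0010288) / (0.046296) = 0.022222.

0.0222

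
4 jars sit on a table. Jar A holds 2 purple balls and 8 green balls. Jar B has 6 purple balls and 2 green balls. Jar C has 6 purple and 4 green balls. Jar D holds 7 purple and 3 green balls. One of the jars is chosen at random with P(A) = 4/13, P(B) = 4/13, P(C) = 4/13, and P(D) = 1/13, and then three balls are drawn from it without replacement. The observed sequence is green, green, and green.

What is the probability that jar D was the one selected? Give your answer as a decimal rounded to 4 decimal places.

The likelihood of the observed sequence under each hypothesis: P(data | jar A) = (8/10)(7/9)(6/8) = 0.46667; P(data | jar B) = (2/8)(1/7)(0/6) = 0; P(data | jar C) = (4/10)(3/9)(2/8) = 0.033333; P(data | jar D) = (3/10)(2/9)(1/8) = 0.0083333.
Multiplying each by its prior: 4/13 · 0.46667 = 0.14359, 4/13 · 0 = 0, 4/13 · 0.033333 = 0.010256, 1/13 · 0.0083333 = 0.00064103; these sum to 0.15449.
By Bayes' rule, P(jar D | data) = (0.00064103) / (0.15449) = 0.0041494.

0.0041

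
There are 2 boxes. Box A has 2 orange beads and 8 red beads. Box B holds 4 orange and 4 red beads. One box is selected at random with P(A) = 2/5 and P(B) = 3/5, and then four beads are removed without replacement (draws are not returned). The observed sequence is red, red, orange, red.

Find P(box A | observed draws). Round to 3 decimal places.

0.609

Under each hypothesis, the probability of the observed sequence is: P(data | box A) = (8/10)(7/9)(2/8)(6/7) = 2/15; P(data | box B) = (4/8)(3/7)(4/6)(2/5) = 2/35.
Multiplying each by its prior: 2/5 · 2/15 = 4/75, 3/5 · 2/35 = 6/175; summing to 46/525.
So P(box A | data) = (4/75) / (46/525) = 14/23.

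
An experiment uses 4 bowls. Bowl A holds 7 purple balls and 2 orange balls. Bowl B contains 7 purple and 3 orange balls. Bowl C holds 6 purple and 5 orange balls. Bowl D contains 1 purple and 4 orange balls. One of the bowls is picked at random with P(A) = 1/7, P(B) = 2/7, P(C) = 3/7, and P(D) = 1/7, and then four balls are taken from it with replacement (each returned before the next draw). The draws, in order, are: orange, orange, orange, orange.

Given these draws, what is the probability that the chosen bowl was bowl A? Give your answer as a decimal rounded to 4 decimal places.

0.0044

For each hypothesis, P(data | H) works out to: P(data | bowl A) = (2/9)(2/9)(2/9)(2/9) = 0.0024387; P(data | bowl B) = (3/10)(3/10)(3/10)(3/10) = 0.0081; P(data | bowl C) = (5/11)(5/11)(5/11)(5/11) = 0.042688; P(data | bowl D) = (4/5)(4/5)(4/5)(4/5) = 0.4096.
Multiplying each by its prior: 1/7 · 0.0024387 = 0.00034838, 2/7 · 0.0081 = 0.0023143, 3/7 · 0.042688 = 0.018295, 1/7 · 0.4096 = 0.058514; these sum to 0.079472.
By Bayes' rule, P(bowl A | data) = (0.00034838) / (0.079472) = 0.0043837.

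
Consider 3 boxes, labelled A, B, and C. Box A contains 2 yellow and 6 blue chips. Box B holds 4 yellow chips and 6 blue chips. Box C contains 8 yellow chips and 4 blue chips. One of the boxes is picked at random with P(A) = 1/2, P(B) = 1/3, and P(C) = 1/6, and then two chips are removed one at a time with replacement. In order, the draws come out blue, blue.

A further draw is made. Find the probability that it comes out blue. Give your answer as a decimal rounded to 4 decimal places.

For each hypothesis, P(data | H) works out to: P(data | box A) = (6/8)(6/8) = 0.5625; P(data | box B) = (6/10)(6/10) = 0.36; P(data | box C) = (4/12)(4/12) = 0.11111.
Multiplying each by its prior: 1/2 · 0.5625 = 0.28125, 1/3 · 0.36 = 0.12, 1/6 · 0.11111 = 0.018519; with total 0.41977.
Normalising, the posterior is P(box A | data) = 0.67001, P(box B | data) = 0.28587, P(box C | data) = 0.044116.
The predictive probability is P(blue next | data) = (3/4)(0.67001) + (3/5)(0.28587) + (1/3)(0.044116) = 0.68874.

0.6887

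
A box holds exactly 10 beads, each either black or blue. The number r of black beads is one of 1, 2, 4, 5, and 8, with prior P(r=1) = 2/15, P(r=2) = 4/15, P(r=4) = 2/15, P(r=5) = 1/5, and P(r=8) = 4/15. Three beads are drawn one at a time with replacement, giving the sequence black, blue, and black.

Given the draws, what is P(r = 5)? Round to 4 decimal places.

0.3061

Under each hypothesis, the probability of the observed sequence is: P(data | r = 1) = (1/10)(9/10)(1/10) = 0.009; P(data | r = 2) = (2/10)(8/10)(2/10) = 0.032; P(data | r = 4) = (4/10)(6/10)(4/10) = 0.096; P(data | r = 5) = (5/10)(5/10)(5/10) = 0.125; P(data | r = 8) = (8/10)(2/10)(8/10) = 0.128.
Weighting by the prior gives 2/15 · 0.009 = 0.0012, 4/15 · 0.032 = 0.0085333, 2/15 · 0.096 = 0.0128, 1/5 · 0.125 = 0.025, 4/15 · 0.128 = 0.034133; these sum to 0.081667.
Therefore the posterior P(r = 5 | data) = (0.025) / (0.081667) = 0.30612.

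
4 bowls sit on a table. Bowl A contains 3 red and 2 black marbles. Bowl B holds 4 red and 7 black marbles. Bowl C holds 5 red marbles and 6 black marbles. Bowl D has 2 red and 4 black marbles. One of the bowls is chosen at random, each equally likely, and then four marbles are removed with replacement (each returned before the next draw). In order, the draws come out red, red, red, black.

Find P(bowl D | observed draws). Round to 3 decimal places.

0.128

For each hypothesis, P(data | H) works out to: P(data | bowl A) = (3/5)(3/5)(3/5)(2/5) = 0.0864; P(data | bowl B) = (4/11)(4/11)(4/11)(7/11) = 0.030599; P(data | bowl C) = (5/11)(5/11)(5/11)(6/11) = 0.051226; P(data | bowl D) = (2/6)(2/6)(2/6)(4/6) = 0.024691.
Weighting by the prior gives 1/4 · 0.0864 = 0.0216, 1/4 · 0.030599 = 0.0076498, 1/4 · 0.051226 = 0.012807, 1/4 · 0.024691 = 0.0061728; these sum to 0.048229.
Therefore the posterior P(bowl D | data) = (0.0061728) / (0.048229) = 0.12799.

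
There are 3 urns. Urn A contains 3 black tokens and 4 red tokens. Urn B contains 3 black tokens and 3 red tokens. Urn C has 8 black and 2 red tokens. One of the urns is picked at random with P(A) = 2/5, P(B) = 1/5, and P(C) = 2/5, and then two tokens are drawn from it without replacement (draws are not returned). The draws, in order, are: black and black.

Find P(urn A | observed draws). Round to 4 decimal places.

The likelihood of the observed sequence under each hypothesis: P(data | urn A) = (3/7)(2/6) = 1/7; P(data | urn B) = (3/6)(2/5) = 1/5; P(data | urn C) = (8/10)(7/9) = 28/45.
The prior-weighted likelihoods are 2/5 · 1/7 = 2/35, 1/5 · 1/5 = 1/25, 2/5 · 28/45 = 56/225; with total 109/315.
Hence P(urn A | data) = (2/35) / (109/315) = 18/109.

0.1651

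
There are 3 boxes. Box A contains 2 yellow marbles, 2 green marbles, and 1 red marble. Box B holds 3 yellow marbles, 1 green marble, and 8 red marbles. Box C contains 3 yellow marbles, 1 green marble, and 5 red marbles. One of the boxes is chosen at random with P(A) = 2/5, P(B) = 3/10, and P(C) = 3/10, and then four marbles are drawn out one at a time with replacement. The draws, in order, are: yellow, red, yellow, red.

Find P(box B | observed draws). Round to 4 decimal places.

For each hypothesis, P(data | H) works out to: P(data | box A) = (2/5)(1/5)(2/5)(1/5) = 0.0064; P(data | box B) = (3/12)(8/12)(3/12)(8/12) = 0.027778; P(data | box C) = (3/9)(5/9)(3/9)(5/9) = 0.034294.
Multiplying each by its prior: 2/5 · 0.0064 = 0.00256, 3/10 · 0.027778 = 0.0083333, 3/10 · 0.034294 = 0.010288; with total 0.021181.
Therefore the posterior P(box B | data) = (0.0083333) / (0.021181) = 0.39343.

0.3934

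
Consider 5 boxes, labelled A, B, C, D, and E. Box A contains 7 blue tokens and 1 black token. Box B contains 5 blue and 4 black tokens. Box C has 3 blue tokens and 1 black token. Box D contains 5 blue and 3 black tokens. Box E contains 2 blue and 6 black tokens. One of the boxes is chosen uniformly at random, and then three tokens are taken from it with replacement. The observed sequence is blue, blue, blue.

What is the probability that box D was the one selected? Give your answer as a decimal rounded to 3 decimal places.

Under each hypothesis, the probability of the observed sequence is: P(data | box A) = (7/8)(7/8)(7/8) = 0.66992; P(data | box B) = (5/9)(5/9)(5/9) = 0.17147; P(data | box C) = (3/4)(3/4)(3/4) = 0.42188; P(data | box D) = (5/8)(5/8)(5/8) = 0.24414; P(data | box E) = (2/8)(2/8)(2/8) = 0.015625.
Multiplying each by its prior: 1/5 · 0.66992 = 0.13398, 1/5 · 0.17147 = 0.034294, 1/5 · 0.42188 = 0.084375, 1/5 · 0.24414 = 0.048828, 1/5 · 0.015625 = 0.003125; summing to 0.30461.
Therefore the posterior P(box D | data) = (0.048828) / (0.30461) = 0.1603.

0.160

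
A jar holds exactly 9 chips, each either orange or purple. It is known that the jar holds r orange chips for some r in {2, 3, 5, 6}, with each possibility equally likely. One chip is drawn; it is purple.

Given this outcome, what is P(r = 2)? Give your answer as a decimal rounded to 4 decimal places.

0.3500

The likelihood of this draw under each hypothesis: P(data | r = 2) = (7/9) = 7/9; P(data | r = 3) = (6/9) = 2/3; P(data | r = 5) = (4/9) = 4/9; P(data | r = 6) = (3/9) = 1/3.
Weighting by the prior gives 1/4 · 7/9 = 7/36, 1/4 · 2/3 = 1/6, 1/4 · 4/9 = 1/9, 1/4 · 1/3 = 1/12; with total 5/9.
Therefore the posterior P(r = 2 | data) = (7/36) / (5/9) = 7/20.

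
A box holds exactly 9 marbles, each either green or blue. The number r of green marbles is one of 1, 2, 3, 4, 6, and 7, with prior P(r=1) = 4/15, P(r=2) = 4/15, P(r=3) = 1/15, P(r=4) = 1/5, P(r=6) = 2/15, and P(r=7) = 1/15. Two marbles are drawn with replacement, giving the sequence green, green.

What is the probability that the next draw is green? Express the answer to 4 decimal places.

0.5780

For each hypothesis, P(data | H) works out to: P(data | r = 1) = (1/9)(1/9) = 0.012346; P(data | r = 2) = (2/9)(2/9) = 0.049383; P(data | r = 3) = (3/9)(3/9) = 0.11111; P(data | r = 4) = (4/9)(4/9) = 0.19753; P(data | r = 6) = (6/9)(6/9) = 0.44444; P(data | r = 7) = (7/9)(7/9) = 0.60494.
Weighting by the prior gives 4/15 · 0.012346 = 0.0032922, 4/15 · 0.049383 = 0.013169, 1/15 · 0.11111 = 0.0074074, 1/5 · 0.19753 = 0.039506, 2/15 · 0.44444 = 0.059259, 1/15 · 0.60494 = 0.040329; these sum to 0.16296.
Normalising, the posterior is P(r = 1 | data) = 0.020202, P(r = 2 | data) = 0.080808, P(r = 3 | data) = 0.045455, P(r = 4 | data) = 0.24242, P(r = 6 | data) = 0.36364, P(r = 7 | data) = 0.24747.
Averaging over the posterior, P(green next | data) = (1/9)(0.020202) + (2/9)(0.080808) + (1/3)(0.045455) + (4/9)(0.24242) + (2/3)(0.36364) + (7/9)(0.24747) = 0.578.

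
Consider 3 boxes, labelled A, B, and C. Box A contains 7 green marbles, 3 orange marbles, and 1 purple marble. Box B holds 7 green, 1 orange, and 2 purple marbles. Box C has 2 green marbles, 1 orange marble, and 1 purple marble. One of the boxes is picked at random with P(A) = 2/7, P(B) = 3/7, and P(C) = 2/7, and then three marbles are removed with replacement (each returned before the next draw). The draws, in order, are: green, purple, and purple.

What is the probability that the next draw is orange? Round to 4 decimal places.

0.1713

Compute the likelihood of the observed sequence for each case: P(data | box A) = (7/11)(1/11)(1/11) = 0.0052592; P(data | box B) = (7/10)(2/10)(2/10) = 0.028; P(data | box C) = (2/4)(1/4)(1/4) = 0.03125.
Weighting by the prior gives 2/7 · 0.0052592 = 0.0015026, 3/7 · 0.028 = 0.012, 2/7 · 0.03125 = 0.0089286; these sum to 0.022431.
The posterior is then P(box A | data) = 0.066988, P(box B | data) = 0.53497, P(box C | data) = 0.39804.
Averaging over the posterior, P(orange next | data) = (3/11)(0.066988) + (1/10)(0.53497) + (1/4)(0.39804) = 0.17128.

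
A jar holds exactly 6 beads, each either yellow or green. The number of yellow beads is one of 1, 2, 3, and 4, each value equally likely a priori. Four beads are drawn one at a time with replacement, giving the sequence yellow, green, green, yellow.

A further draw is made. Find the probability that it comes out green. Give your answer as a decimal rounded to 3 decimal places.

Under each hypothesis, the probability of the observed sequence is: P(data | r = 1) = (1/6)(5/6)(5/6)(1/6) = 0.01929; P(data | r = 2) = (2/6)(4/6)(4/6)(2/6) = 0.049383; P(data | r = 3) = (3/6)(3/6)(3/6)(3/6) = 0.0625; P(data | r = 4) = (4/6)(2/6)(2/6)(4/6) = 0.049383.
Weighting by the prior gives 1/4 · 0.01929 = 0.0048225, 1/4 · 0.049383 = 0.012346, 1/4 · 0.0625 = 0.015625, 1/4 · 0.049383 = 0.012346; summing to 0.045139.
Normalising, the posterior is P(r = 1 | data) = 0.10684, P(r = 2 | data) = 0.2735, P(r = 3 | data) = 0.34615, P(r = 4 | data) = 0.2735.
Averaging over the posterior, P(green next | data) = (5/6)(0.10684) + (2/3)(0.2735) + (1/2)(0.34615) + (1/3)(0.2735) = 0.53561.

0.536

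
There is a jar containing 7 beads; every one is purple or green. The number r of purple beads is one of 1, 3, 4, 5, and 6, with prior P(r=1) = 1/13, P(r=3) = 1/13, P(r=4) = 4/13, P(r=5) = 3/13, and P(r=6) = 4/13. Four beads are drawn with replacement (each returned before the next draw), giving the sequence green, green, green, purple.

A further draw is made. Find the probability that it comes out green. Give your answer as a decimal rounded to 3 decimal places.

The likelihood of the observed sequence under each hypothesis: P(data | r = 1) = (6/7)(6/7)(6/7)(1/7) = 0.089963; P(data | r = 3) = (4/7)(4/7)(4/7)(3/7) = 0.079967; P(data | r = 4) = (3/7)(3/7)(3/7)(4/7) = 0.044981; P(data | r = 5) = (2/7)(2/7)(2/7)(5/7) = 0.01666; P(data | r = 6) = (1/7)(1/7)(1/7)(6/7) = 0.002499.
Weighting by the prior gives 1/13 · 0.089963 = 0.0069202, 1/13 · 0.079967 = 0.0061513, 4/13 · 0.044981 = 0.01384, 3/13 · 0.01666 = 0.0038446, 4/13 · 0.002499 = 0.00076891; these sum to 0.031525.
The posterior is then P(r = 1 | data) = 0.21951, P(r = 3 | data) = 0.19512, P(r = 4 | data) = 0.43902, P(r = 5 | data) = 0.12195, P(r = 6 | data) = 0.02439.
Averaging over the posterior, P(green next | data) = (6/7)(0.21951) + (4/7)(0.19512) + (3/7)(0.43902) + (2/7)(0.12195) + (1/7)(0.02439) = 0.52613.

0.526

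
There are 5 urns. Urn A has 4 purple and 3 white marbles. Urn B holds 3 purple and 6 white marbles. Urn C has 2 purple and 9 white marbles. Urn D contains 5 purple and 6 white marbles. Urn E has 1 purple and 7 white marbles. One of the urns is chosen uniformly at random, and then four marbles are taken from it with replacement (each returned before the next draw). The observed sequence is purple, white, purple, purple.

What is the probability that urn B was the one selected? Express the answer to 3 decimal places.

0.152

Compute the likelihood of the observed sequence for each case: P(data | urn A) = (4/7)(3/7)(4/7)(4/7) = 0.079967; P(data | urn B) = (3/9)(6/9)(3/9)(3/9) = 0.024691; P(data | urn C) = (2/11)(9/11)(2/11)(2/11) = 0.0049177; P(data | urn D) = (5/11)(6/11)(5/11)(5/11) = 0.051226; P(data | urn E) = (1/8)(7/8)(1/8)(1/8) = 0.001709.
Weighting by the prior gives 1/5 · 0.079967 = 0.015993, 1/5 · 0.024691 = 0.0049383, 1/5 · 0.0049177 = 0.00098354, 1/5 · 0.051226 = 0.010245, 1/5 · 0.001709 = 0.0003418; these sum to 0.032502.
Hence P(urn B | data) = (0.0049383) / (0.032502) = 0.15194.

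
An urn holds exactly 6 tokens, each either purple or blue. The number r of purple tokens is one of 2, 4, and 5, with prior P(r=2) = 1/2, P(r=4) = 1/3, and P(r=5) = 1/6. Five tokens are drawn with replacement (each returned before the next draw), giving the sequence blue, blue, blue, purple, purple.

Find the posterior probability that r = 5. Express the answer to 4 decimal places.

0.0238

Under each hypothesis, the probability of the observed sequence is: P(data | r = 2) = (4/6)(4/6)(4/6)(2/6)(2/6) = 0.032922; P(data | r = 4) = (2/6)(2/6)(2/6)(4/6)(4/6) = 0.016461; P(data | r = 5) = (1/6)(1/6)(1/6)(5/6)(5/6) = 0.003215.
Weighting by the prior gives 1/2 · 0.032922 = 0.016461, 1/3 · 0.016461 = 0.005487, 1/6 · 0.003215 = 0.00053584; summing to 0.022484.
Therefore the posterior P(r = 5 | data) = (0.00053584) / (0.022484) = 0.023832.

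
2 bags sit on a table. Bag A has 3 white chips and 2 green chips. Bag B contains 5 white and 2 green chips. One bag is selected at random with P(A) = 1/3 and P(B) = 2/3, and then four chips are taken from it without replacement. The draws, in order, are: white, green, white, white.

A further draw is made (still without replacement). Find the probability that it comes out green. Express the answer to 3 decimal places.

0.506

Compute the likelihood of the observed sequence for each case: P(data | bag A) = (3/5)(2/4)(2/3)(1/2) = 1/10; P(data | bag B) = (5/7)(2/6)(4/5)(3/4) = 1/7.
Multiplying each by its prior: 1/3 · 1/10 = 1/30, 2/3 · 1/7 = 2/21; with total 9/70.
Dividing through by the total gives posterior P(bag A | data) = 7/27, P(bag B | data) = 20/27.
So P(green next | data) = Σ P(green next | H) P(H | data) = (1)(7/27) + (1/3)(20/27) = 41/81.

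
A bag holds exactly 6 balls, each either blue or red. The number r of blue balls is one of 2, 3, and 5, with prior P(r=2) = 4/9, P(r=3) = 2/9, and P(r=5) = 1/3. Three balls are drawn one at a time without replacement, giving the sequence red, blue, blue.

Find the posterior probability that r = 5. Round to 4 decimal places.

The likelihood of the observed sequence under each hypothesis: P(data | r = 2) = (4/6)(2/5)(1/4) = 1/15; P(data | r = 3) = (3/6)(3/5)(2/4) = 3/20; P(data | r = 5) = (1/6)(5/5)(4/4) = 1/6.
The prior-weighted likelihoods are 4/9 · 1/15 = 4/135, 2/9 · 3/20 = 1/30, 1/3 · 1/6 = 1/18; these sum to 16/135.
Hence P(r = 5 | data) = (1/18) / (16/135) = 15/32.

0.4688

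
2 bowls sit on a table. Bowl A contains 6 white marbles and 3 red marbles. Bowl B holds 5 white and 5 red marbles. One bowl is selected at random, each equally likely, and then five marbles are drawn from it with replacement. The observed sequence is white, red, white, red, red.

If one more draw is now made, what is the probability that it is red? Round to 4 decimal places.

0.4425

Compute the likelihood of the observed sequence for each case: P(data | bowl A) = (6/9)(3/9)(6/9)(3/9)(3/9) = 0.016461; P(data | bowl B) = (5/10)(5/10)(5/10)(5/10)(5/10) = 0.03125.
The prior-weighted likelihoods are 1/2 · 0.016461 = 0.0082305, 1/2 · 0.03125 = 0.015625; summing to 0.023855.
Dividing through by the total gives posterior P(bowl A | data) = 0.34501, P(bowl B | data) = 0.65499.
Averaging over the posterior, P(red next | data) = (1/3)(0.34501) + (1/2)(0.65499) = 0.4425.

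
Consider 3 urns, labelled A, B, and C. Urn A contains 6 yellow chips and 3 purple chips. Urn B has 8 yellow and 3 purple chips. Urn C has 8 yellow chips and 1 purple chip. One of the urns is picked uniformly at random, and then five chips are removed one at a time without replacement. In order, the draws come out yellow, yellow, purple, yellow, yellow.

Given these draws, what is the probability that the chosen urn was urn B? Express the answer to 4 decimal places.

0.3325

Under each hypothesis, the probability of the observed sequence is: P(data | urn A) = (6/9)(5/8)(3/7)(4/6)(3/5) = 0.071429; P(data | urn B) = (8/11)(7/10)(3/9)(6/8)(5/7) = 0.090909; P(data | urn C) = (8/9)(7/8)(1/7)(6/6)(5/5) = 0.11111.
Multiplying each by its prior: 1/3 · 0.071429 = 0.02381, 1/3 · 0.090909 = 0.030303, 1/3 · 0.11111 = 0.037037; with total 0.09115.
So P(urn B | data) = (0.030303) / (0.09115) = 0.33245.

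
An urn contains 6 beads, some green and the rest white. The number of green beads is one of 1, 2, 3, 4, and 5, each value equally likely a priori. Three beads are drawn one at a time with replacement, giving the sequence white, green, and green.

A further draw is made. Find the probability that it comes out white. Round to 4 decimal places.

0.4111

Under each hypothesis, the probability of the observed sequence is: P(data | r = 1) = (5/6)(1/6)(1/6) = 5/216; P(data | r = 2) = (4/6)(2/6)(2/6) = 2/27; P(data | r = 3) = (3/6)(3/6)(3/6) = 1/8; P(data | r = 4) = (2/6)(4/6)(4/6) = 4/27; P(data | r = 5) = (1/6)(5/6)(5/6) = 25/216.
Weighting by the prior gives 1/5 · 5/216 = 1/216, 1/5 · 2/27 = 2/135, 1/5 · 1/8 = 1/40, 1/5 · 4/27 = 4/135, 1/5 · 25/216 = 5/216; summing to 7/72.
Dividing through by the total gives posterior P(r = 1 | data) = 1/21, P(r = 2 | data) = 16/105, P(r = 3 | data) = 9/35, P(r = 4 | data) = 32/105, P(r = 5 | data) = 5/21.
The predictive probability is P(white next | data) = (5/6)(1/21) + (2/3)(16/105) + (1/2)(9/35) + (1/3)(32/105) + (1/6)(5/21) = 37/90.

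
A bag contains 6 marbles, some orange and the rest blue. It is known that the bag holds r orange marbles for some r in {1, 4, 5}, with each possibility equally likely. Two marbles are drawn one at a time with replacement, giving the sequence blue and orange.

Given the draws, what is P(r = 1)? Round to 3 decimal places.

The likelihood of the observed sequence under each hypothesis: P(data | r = 1) = (5/6)(1/6) = 5/36; P(data | r = 4) = (2/6)(4/6) = 2/9; P(data | r = 5) = (1/6)(5/6) = 5/36.
The prior-weighted likelihoods are 1/3 · 5/36 = 5/108, 1/3 · 2/9 = 2/27, 1/3 · 5/36 = 5/108; these sum to 1/6.
Therefore the posterior P(r = 1 | data) = (5/108) / (1/6) = 5/18.

0.278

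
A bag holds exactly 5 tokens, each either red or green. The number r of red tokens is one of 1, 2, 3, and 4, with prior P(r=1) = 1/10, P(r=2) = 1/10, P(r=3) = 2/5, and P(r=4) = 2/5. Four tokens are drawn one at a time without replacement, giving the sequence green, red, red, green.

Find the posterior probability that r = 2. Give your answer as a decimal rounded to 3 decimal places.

Compute the likelihood of the observed sequence for each case: P(data | r = 1) = (4/5)(1/4)(0/3) = 0; P(data | r = 2) = (3/5)(2/4)(1/3)(2/2) = 1/10; P(data | r = 3) = (2/5)(3/4)(2/3)(1/2) = 1/10; P(data | r = 4) = (1/5)(4/4)(3/3)(0/2) = 0.
The prior-weighted likelihoods are 1/10 · 0 = 0, 1/10 · 1/10 = 1/100, 2/5 · 1/10 = 1/25, 2/5 · 0 = 0; summing to 1/20.
By Bayes' rule, P(r = 2 | data) = (1/100) / (1/20) = 1/5.

0.200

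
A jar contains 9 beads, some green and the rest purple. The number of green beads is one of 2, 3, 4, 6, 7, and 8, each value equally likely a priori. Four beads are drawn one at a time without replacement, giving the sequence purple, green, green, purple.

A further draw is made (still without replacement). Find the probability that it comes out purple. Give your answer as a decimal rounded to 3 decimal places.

Under each hypothesis, the probability of the observed sequence is: P(data | r = 2) = (7/9)(2/8)(1/7)(6/6) = 1/36; P(data | r = 3) = (6/9)(3/8)(2/7)(5/6) = 5/84; P(data | r = 4) = (5/9)(4/8)(3/7)(4/6) = 5/63; P(data | r = 6) = (3/9)(6/8)(5/7)(2/6) = 5/84; P(data | r = 7) = (2/9)(7/8)(6/7)(1/6) = 1/36; P(data | r = 8) = (1/9)(8/8)(7/7)(0/6) = 0.
Weighting by the prior gives 1/6 · 1/36 = 1/216, 1/6 · 5/84 = 5/504, 1/6 · 5/63 = 5/378, 1/6 · 5/84 = 5/504, 1/6 · 1/36 = 1/216, 1/6 · 0 = 0; with total 8/189.
Dividing through by the total gives posterior P(r = 2 | data) = 7/64, P(r = 3 | data) = 15/64, P(r = 4 | data) = 5/16, P(r = 6 | data) = 15/64, P(r = 7 | data) = 7/64, P(r = 8 | data) = 0.
So P(purple next | data) = Σ P(purple next | H) P(H | data) = (1)(7/64) + (4/5)(15/64) + (3/5)(5/16) + (1/5)(15/64) + (0)(7/64) = 17/32.

0.531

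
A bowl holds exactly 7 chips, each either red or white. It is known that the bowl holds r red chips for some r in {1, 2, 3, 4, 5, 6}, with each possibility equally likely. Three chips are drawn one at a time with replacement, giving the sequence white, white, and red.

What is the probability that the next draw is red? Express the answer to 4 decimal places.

0.4082

Compute the likelihood of the observed sequence for each case: P(data | r = 1) = (6/7)(6/7)(1/7) = 0.10496; P(data | r = 2) = (5/7)(5/7)(2/7) = 0.14577; P(data | r = 3) = (4/7)(4/7)(3/7) = 0.13994; P(data | r = 4) = (3/7)(3/7)(4/7) = 0.10496; P(data | r = 5) = (2/7)(2/7)(5/7) = 0.058309; P(data | r = 6) = (1/7)(1/7)(6/7) = 0.017493.
Weighting by the prior gives 1/6 · 0.10496 = 0.017493, 1/6 · 0.14577 = 0.024295, 1/6 · 0.13994 = 0.023324, 1/6 · 0.10496 = 0.017493, 1/6 · 0.058309 = 0.0097182, 1/6 · 0.017493 = 0.0029155; summing to 0.095238.
Normalising, the posterior is P(r = 1 | data) = 0.18367, P(r = 2 | data) = 0.2551, P(r = 3 | data) = 0.2449, P(r = 4 | data) = 0.18367, P(r = 5 | data) = 0.10204, P(r = 6 | data) = 0.030612.
The predictive probability is P(red next | data) = (1/7)(0.18367) + (2/7)(0.2551) + (3/7)(0.2449) + (4/7)(0.18367) + (5/7)(0.10204) + (6/7)(0.030612) = 0.40816.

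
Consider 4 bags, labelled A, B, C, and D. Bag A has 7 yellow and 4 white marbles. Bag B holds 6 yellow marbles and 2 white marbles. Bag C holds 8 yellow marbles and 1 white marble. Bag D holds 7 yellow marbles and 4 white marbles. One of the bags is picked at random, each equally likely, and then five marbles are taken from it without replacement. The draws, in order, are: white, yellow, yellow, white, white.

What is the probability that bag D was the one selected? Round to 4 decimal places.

For each hypothesis, P(data | H) works out to: P(data | bag A) = (4/11)(7/10)(6/9)(3/8)(2/7) = 1/55; P(data | bag B) = (2/8)(6/7)(5/6)(1/5)(0/4) = 0; P(data | bag C) = (1/9)(8/8)(7/7)(0/6) = 0; P(data | bag D) = (4/11)(7/10)(6/9)(3/8)(2/7) = 1/55.
The prior-weighted likelihoods are 1/4 · 1/55 = 1/220, 1/4 · 0 = 0, 1/4 · 0 = 0, 1/4 · 1/55 = 1/220; with total 1/110.
So P(bag D | data) = (1/220) / (1/110) = 1/2.

0.5000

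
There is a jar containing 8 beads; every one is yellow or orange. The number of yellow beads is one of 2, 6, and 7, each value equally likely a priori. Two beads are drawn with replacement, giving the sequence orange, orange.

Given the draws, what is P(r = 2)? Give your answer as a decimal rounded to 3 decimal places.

0.878

Under each hypothesis, the probability of the observed sequence is: P(data | r = 2) = (6/8)(6/8) = 9/16; P(data | r = 6) = (2/8)(2/8) = 1/16; P(data | r = 7) = (1/8)(1/8) = 1/64.
Multiplying each by its prior: 1/3 · 9/16 = 3/16, 1/3 · 1/16 = 1/48, 1/3 · 1/64 = 1/192; summing to 41/192.
By Bayes' rule, P(r = 2 | data) = (3/16) / (41/192) = 36/41.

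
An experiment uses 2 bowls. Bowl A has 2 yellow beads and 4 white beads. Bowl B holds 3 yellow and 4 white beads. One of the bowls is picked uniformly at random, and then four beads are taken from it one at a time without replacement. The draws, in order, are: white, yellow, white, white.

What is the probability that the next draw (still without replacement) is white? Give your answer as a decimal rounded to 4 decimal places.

The likelihood of the observed sequence under each hypothesis: P(data | bowl A) = (4/6)(2/5)(3/4)(2/3) = 2/15; P(data | bowl B) = (4/7)(3/6)(3/5)(2/4) = 3/35.
Multiplying each by its prior: 1/2 · 2/15 = 1/15, 1/2 · 3/35 = 3/70; with total 23/210.
The posterior is then P(bowl A | data) = 14/23, P(bowl B | data) = 9/23.
Averaging over the posterior, P(white next | data) = (1/2)(14/23) + (1/3)(9/23) = 10/23.

0.4348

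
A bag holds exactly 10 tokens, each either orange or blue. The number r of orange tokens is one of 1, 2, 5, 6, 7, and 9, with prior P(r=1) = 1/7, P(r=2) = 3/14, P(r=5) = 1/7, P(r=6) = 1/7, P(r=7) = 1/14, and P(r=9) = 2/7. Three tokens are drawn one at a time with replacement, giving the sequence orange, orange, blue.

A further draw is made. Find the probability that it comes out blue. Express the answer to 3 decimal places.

Under each hypothesis, the probability of the observed sequence is: P(data | r = 1) = (1/10)(1/10)(9/10) = 0.009; P(data | r = 2) = (2/10)(2/10)(8/10) = 0.032; P(data | r = 5) = (5/10)(5/10)(5/10) = 0.125; P(data | r = 6) = (6/10)(6/10)(4/10) = 0.144; P(data | r = 7) = (7/10)(7/10)(3/10) = 0.147; P(data | r = 9) = (9/10)(9/10)(1/10) = 0.081.
The prior-weighted likelihoods are 1/7 · 0.009 = 0.0012857, 3/14 · 0.032 = 0.0068571, 1/7 · 0.125 = 0.017857, 1/7 · 0.144 = 0.020571, 1/14 · 0.147 = 0.0105, 2/7 · 0.081 = 0.023143; summing to 0.080214.
The posterior is then P(r = 1 | data) = 0.016028, P(r = 2 | data) = 0.085485, P(r = 5 | data) = 0.22262, P(r = 6 | data) = 0.25646, P(r = 7 | data) = 0.1309, P(r = 9 | data) = 0.28851.
Averaging over the posterior, P(blue next | data) = (9/10)(0.016028) + (4/5)(0.085485) + (1/2)(0.22262) + (2/5)(0.25646) + (3/10)(0.1309) + (1/10)(0.28851) = 0.36483.

0.365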